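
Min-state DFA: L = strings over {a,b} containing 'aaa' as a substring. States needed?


KMP-style automaton: 3 progress states + 1 absorbing accept = 4
Minimal DFA: 4 states


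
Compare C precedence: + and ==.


'+' is additive (level 9); '==' is equality (level 6)
Higher level binds tighter
'+' has higher precedence than '=='


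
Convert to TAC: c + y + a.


Break into single-operator statements:
t1 = c + y
t2 = t1 + a


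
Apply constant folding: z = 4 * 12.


4 * 12 = 48 at compile time
Optimized: z = 48


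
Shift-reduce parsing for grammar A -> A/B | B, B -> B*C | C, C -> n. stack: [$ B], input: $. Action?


lookahead ∉ {*} so B won't extend; reduce A -> B
Action: reduce (A -> B)


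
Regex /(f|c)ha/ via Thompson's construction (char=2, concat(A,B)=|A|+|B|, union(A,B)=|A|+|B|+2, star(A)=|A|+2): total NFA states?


Syntax tree has 4 char leaf(s), 1 union(s), 0 star(s)
chars contribute 4×2 = 8; each union adds +2; each star adds +2
Total: 8 + 2 + 0 = 10 states


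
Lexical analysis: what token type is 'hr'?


Pattern: letter/underscore followed by alphanumerics, not a keyword
Type: IDENTIFIER


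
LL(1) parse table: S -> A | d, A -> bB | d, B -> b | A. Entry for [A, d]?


For [A, d]: 'd' ∈ FIRST(d)
Entry: A -> d


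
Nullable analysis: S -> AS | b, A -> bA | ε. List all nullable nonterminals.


A nonterminal is nullable iff some alternative derives ε (directly, or every symbol in it is nullable)
Nullable: {A}


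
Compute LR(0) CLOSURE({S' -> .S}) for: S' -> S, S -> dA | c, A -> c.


Start: S' -> .S
For each item with dot before a nonterminal B, add B -> .γ for every B-production
Closure: [S' -> .S, S -> .dA, S -> .c]


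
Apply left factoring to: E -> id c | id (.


Common prefix: 'id'
Factored: E -> id E', E' -> c | (


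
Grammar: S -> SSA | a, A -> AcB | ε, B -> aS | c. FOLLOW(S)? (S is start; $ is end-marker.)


$ ∈ FOLLOW(S). For each A -> αBβ: add FIRST(β)\{ε} to FOLLOW(B); if β nullable, add FOLLOW(A).
FOLLOW(S) = {$, a, c}


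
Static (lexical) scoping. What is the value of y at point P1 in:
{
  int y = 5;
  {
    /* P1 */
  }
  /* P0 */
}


P1's block does not declare y; resolves to the enclosing declaration at depth 0
y = 5


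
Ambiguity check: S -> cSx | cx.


balanced c^n…x^n: each string has a unique parse
Unambiguous


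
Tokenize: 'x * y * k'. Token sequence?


Scan left to right, longest-match per lexeme
Tokens: ID(x), OP(*), ID(y), OP(*), ID(k)


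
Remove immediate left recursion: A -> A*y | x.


Left-recursive alternatives: A*y; non-recursive: x
Introduce A': A -> xA', A' -> *yA' | ε


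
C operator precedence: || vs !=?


'!=' is equality (level 6); '||' is logical OR (level 1)
Higher level binds tighter
'!=' has higher precedence than '||'


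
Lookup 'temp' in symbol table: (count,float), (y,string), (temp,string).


Lookup 'temp' → type string


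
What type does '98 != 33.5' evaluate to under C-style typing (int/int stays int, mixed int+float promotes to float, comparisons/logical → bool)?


Operand types: int != float
Rule: comparison yields bool
Result type: bool


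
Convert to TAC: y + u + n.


Break into single-operator statements:
t1 = y + u
t2 = t1 + n


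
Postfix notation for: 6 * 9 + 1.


Left to right (same or higher precedence on left)
Postfix: 6 9 * 1 +


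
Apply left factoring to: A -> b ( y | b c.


Common prefix: 'b'
Factored: A -> b A', A' -> ( y | c


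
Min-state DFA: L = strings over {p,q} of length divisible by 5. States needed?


Track length mod 5: states 0..4, accept at 0
Minimal DFA: 5 states


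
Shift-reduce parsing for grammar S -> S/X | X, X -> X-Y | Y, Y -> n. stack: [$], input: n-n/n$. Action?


no handle on stack; shift 'n'
Action: shift


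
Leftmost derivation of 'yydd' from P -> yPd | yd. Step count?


Derivation: P => yPd => yydd
Steps: 2


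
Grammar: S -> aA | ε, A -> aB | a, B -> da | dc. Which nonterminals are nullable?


A nonterminal is nullable iff some alternative derives ε (directly, or every symbol in it is nullable)
Nullable: {S}


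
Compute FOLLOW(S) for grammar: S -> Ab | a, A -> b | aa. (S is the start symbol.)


$ ∈ FOLLOW(S). For each A -> αBβ: add FIRST(β)\{ε} to FOLLOW(B); if β nullable, add FOLLOW(A).
FOLLOW(S) = {$}


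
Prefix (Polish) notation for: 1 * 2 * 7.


left-to-right (same/higher precedence on left): tree is (* (* 1 2) 7)
Prefix: * * 1 2 7


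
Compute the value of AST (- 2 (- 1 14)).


Evaluate inner: (- 1 14) = -13
Evaluate root: (- 2 -13) = 15
Result: 15


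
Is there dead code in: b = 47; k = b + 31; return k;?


b is read by k's definition; k is returned
No dead code


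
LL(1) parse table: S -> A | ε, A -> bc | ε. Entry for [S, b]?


For [S, b]: 'b' ∈ FIRST(A)
Entry: S -> A


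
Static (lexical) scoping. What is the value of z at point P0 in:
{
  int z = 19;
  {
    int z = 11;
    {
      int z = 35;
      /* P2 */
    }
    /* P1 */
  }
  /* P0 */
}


z declared in the same block as P0
z = 19


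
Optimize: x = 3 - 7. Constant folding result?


3 - 7 = -4 at compile time
Optimized: x = -4


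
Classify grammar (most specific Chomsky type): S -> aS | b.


Right-linear: every RHS is a terminal or a terminal followed by one nonterminal
Classification: Type 3 (Regular)


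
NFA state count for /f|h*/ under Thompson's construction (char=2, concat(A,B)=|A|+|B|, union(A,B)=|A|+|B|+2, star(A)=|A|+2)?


Syntax tree has 2 char leaf(s), 1 union(s), 1 star(s)
chars contribute 2×2 = 4; each union adds +2; each star adds +2
Total: 4 + 2 + 2 = 8 states


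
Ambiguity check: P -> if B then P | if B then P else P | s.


dangling else: 'if B then if B then s else s' parses two ways
Ambiguous


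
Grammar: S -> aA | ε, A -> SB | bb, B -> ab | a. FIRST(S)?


Per alternative of S: FIRST(aA) = {a}; FIRST(ε) = {ε}
FIRST(S) = {a, ε}


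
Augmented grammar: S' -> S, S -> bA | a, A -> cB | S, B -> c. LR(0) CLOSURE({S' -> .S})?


Start: S' -> .S
For each item with dot before a nonterminal B, add B -> .γ for every B-production
Closure: [S' -> .S, S -> .bA, S -> .a]


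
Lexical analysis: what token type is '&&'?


Pattern: operator symbol
Type: OPERATOR


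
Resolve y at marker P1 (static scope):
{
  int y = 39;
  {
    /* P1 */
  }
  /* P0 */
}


P1's block does not declare y; resolves to the enclosing declaration at depth 0
y = 39


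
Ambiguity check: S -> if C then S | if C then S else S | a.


dangling else: 'if C then if C then a else a' parses two ways
Ambiguous


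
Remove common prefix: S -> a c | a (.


Common prefix: 'a'
Factored: S -> a S', S' -> c | (


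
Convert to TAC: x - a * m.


Break into single-operator statements:
t1 = a * m
t2 = x - t1


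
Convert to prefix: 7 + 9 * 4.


'*' binds tighter: tree is (+ 7 (* 9 4))
Prefix: + 7 * 9 4


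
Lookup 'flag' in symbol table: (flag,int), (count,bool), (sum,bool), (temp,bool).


Lookup 'flag' → type int


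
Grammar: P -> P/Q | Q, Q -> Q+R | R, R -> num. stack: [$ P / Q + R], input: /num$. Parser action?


handle 'Q+R' on top
Action: reduce (Q -> Q+R)


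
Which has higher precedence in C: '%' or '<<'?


'%' is multiplicative (level 10); '<<' is shift (level 8)
Higher level binds tighter
'%' has higher precedence than '<<'


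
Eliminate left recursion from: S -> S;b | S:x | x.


Left-recursive alternatives: S;b, S:x; non-recursive: x
Introduce S': S -> xS', S' -> ;bS' | :xS' | ε


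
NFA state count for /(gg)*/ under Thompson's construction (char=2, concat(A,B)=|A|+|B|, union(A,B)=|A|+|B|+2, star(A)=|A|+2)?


Syntax tree has 2 char leaf(s), 0 union(s), 1 star(s)
chars contribute 2×2 = 4; each union adds +2; each star adds +2
Total: 4 + 0 + 2 = 6 states


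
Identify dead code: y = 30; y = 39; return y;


first assignment to y is overwritten before any read
Dead: 'y = 30'


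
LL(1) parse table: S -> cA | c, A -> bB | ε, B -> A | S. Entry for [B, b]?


For [B, b]: 'b' ∈ FIRST(A)
Entry: B -> A


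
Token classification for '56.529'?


Pattern: digits with a decimal point
Type: FLOAT_LITERAL


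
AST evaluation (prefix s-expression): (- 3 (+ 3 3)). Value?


Evaluate inner: (+ 3 3) = 6
Evaluate root: (- 3 6) = -3
Result: -3


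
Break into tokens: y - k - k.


Scan left to right, longest-match per lexeme
Tokens: ID(y), OP(-), ID(k), OP(-), ID(k)


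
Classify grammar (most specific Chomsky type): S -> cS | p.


Right-linear: every RHS is a terminal or a terminal followed by one nonterminal
Classification: Type 3 (Regular)


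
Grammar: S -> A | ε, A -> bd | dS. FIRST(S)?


Per alternative of S: FIRST(A) = {b, d}; FIRST(ε) = {ε}
FIRST(S) = {b, d, ε}


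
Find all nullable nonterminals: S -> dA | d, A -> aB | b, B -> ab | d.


A nonterminal is nullable iff some alternative derives ε (directly, or every symbol in it is nullable)
Nullable: {}


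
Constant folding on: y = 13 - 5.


13 - 5 = 8 at compile time
Optimized: y = 8


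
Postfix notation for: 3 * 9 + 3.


Left to right (same or higher precedence on left)
Postfix: 3 9 * 3 +


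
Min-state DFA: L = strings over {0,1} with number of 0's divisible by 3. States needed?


Track (count of 0) mod 3: states 0..2, accept at 0
Minimal DFA: 3 states


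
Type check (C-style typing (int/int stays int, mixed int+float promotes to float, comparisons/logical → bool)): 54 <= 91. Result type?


Operand types: int <= int
Rule: comparison yields bool
Result type: bool


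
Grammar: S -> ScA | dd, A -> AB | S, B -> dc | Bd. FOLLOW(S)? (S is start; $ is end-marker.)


$ ∈ FOLLOW(S). For each A -> αBβ: add FIRST(β)\{ε} to FOLLOW(B); if β nullable, add FOLLOW(A).
FOLLOW(S) = {$, c, d}


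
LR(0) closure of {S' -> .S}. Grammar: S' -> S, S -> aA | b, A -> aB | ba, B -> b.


Start: S' -> .S
For each item with dot before a nonterminal B, add B -> .γ for every B-production
Closure: [S' -> .S, S -> .aA, S -> .b]


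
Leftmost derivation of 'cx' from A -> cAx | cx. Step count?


Derivation: A => cx
Steps: 1


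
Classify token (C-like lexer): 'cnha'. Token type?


Pattern: letter/underscore followed by alphanumerics, not a keyword
Type: IDENTIFIER


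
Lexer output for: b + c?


Scan left to right, longest-match per lexeme
Tokens: ID(b), OP(+), ID(c)


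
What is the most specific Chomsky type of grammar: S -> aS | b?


Right-linear: every RHS is a terminal or a terminal followed by one nonterminal
Classification: Type 3 (Regular)


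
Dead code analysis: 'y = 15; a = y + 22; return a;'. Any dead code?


y is read by a's definition; a is returned
No dead code


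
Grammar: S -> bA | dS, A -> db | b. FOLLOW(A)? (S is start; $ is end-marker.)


$ ∈ FOLLOW(S). For each A -> αBβ: add FIRST(β)\{ε} to FOLLOW(B); if β nullable, add FOLLOW(A).
FOLLOW(A) = {$}


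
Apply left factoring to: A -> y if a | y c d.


Common prefix: 'y'
Factored: A -> y A', A' -> if a | c d


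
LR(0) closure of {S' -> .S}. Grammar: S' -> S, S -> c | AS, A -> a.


Start: S' -> .S
For each item with dot before a nonterminal B, add B -> .γ for every B-production
Closure: [S' -> .S, S -> .c, S -> .AS, A -> .a]


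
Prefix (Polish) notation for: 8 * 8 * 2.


left-to-right (same/higher precedence on left): tree is (* (* 8 8) 2)
Prefix: * * 8 8 2


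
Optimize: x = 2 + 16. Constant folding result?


2 + 16 = 18 at compile time
Optimized: x = 18


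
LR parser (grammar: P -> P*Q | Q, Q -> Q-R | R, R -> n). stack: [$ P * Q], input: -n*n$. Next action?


'-' can extend Q; shift to build Q -> Q-R
Action: shift


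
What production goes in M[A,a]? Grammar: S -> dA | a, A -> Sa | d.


For [A, a]: 'a' ∈ FIRST(Sa)
Entry: A -> Sa


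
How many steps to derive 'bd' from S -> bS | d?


Derivation: S => bS => bd
Steps: 2


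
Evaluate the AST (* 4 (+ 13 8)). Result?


Evaluate inner: (+ 13 8) = 21
Evaluate root: (* 4 21) = 84
Result: 84


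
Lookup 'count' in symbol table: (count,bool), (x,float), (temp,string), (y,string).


Lookup 'count' → type bool


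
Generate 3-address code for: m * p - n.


Break into single-operator statements:
t1 = m * p
t2 = t1 - n


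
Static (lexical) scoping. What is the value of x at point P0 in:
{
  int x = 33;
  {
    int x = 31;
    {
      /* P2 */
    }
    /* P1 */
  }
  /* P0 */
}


x declared in the same block as P0
x = 33


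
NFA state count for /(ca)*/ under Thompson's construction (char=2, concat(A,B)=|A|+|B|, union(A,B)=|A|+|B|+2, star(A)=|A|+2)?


Syntax tree has 2 char leaf(s), 0 union(s), 1 star(s)
chars contribute 2×2 = 4; each union adds +2; each star adds +2
Total: 4 + 0 + 2 = 6 states


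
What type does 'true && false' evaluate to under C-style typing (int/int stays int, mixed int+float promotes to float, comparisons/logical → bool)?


Operand types: bool && bool
Rule: logical operators take bool operands and yield bool
Result type: bool


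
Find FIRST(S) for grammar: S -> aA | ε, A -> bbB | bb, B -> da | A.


Per alternative of S: FIRST(aA) = {a}; FIRST(ε) = {ε}
FIRST(S) = {a, ε}


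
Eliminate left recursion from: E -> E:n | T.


Left-recursive alternatives: E:n; non-recursive: T
Introduce E': E -> TE', E' -> :nE' | ε


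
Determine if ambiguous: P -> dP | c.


right-linear, alternatives start with distinct terminals 'd' vs 'c': unique leftmost derivation
Unambiguous


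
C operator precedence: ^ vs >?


'>' is relational (level 7); '^' is bitwise XOR (level 4)
Higher level binds tighter
'>' has higher precedence than '^'


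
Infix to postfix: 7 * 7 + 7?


Left to right (same or higher precedence on left)
Postfix: 7 7 * 7 +


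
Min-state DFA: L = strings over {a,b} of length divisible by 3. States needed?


Track length mod 3: states 0..2, accept at 0
Minimal DFA: 3 states


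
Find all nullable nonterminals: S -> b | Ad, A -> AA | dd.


A nonterminal is nullable iff some alternative derives ε (directly, or every symbol in it is nullable)
Nullable: {}


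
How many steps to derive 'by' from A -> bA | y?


Derivation: A => bA => by
Steps: 2


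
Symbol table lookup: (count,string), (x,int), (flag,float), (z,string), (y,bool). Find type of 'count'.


Lookup 'count' → type string


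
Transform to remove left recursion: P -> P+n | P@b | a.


Left-recursive alternatives: P+n, P@b; non-recursive: a
Introduce P': P -> aP', P' -> +nP' | @bP' | ε


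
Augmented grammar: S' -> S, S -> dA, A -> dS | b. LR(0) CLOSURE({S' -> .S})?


Start: S' -> .S
For each item with dot before a nonterminal B, add B -> .γ for every B-production
Closure: [S' -> .S, S -> .dA]


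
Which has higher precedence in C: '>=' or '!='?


'>=' is relational (level 7); '!=' is equality (level 6)
Higher level binds tighter
'>=' has higher precedence than '!='


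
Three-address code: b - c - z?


Break into single-operator statements:
t1 = b - c
t2 = t1 - z


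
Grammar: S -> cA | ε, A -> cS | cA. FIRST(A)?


Per alternative of A: FIRST(cS) = {c}; FIRST(cA) = {c}
FIRST(A) = {c}


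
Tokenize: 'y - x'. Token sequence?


Scan left to right, longest-match per lexeme
Tokens: ID(y), OP(-), ID(x)


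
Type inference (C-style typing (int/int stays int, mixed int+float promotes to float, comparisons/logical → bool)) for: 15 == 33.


Operand types: int == int
Rule: comparison yields bool
Result type: bool


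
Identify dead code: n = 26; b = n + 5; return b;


n is read by b's definition; b is returned
No dead code


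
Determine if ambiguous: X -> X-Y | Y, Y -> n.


precedence layered via separate nonterminal Y: deterministic
Unambiguous


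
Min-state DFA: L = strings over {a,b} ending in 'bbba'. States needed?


Track the longest suffix of input matching a prefix of 'bbba': 5 classes (prefixes of length 0..4)
Minimal DFA: 5 states


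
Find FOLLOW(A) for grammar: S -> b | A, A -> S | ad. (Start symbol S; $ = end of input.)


$ ∈ FOLLOW(S). For each A -> αBβ: add FIRST(β)\{ε} to FOLLOW(B); if β nullable, add FOLLOW(A).
FOLLOW(A) = {$}


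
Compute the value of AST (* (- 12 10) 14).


Evaluate inner: (- 12 10) = 2
Evaluate root: (* 2 14) = 28
Result: 28


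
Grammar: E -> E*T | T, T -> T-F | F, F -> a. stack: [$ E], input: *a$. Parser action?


shift '*' to continue E -> E*T
Action: shift


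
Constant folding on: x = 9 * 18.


9 * 18 = 162 at compile time
Optimized: x = 162


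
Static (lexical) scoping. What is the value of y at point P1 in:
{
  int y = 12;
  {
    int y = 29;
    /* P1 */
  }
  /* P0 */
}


y declared in the same block as P1
y = 29


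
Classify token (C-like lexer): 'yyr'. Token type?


Pattern: letter/underscore followed by alphanumerics, not a keyword
Type: IDENTIFIER


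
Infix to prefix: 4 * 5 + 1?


left-to-right (same/higher precedence on left): tree is (+ (* 4 5) 1)
Prefix: + * 4 5 1


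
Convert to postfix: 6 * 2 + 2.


Left to right (same or higher precedence on left)
Postfix: 6 2 * 2 +


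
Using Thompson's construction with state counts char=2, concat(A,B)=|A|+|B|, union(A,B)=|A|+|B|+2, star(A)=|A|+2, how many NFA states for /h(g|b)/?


Syntax tree has 3 char leaf(s), 1 union(s), 0 star(s)
chars contribute 3×2 = 6; each union adds +2; each star adds +2
Total: 6 + 2 + 0 = 8 states


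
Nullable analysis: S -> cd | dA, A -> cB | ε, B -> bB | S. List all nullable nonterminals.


A nonterminal is nullable iff some alternative derives ε (directly, or every symbol in it is nullable)
Nullable: {A}


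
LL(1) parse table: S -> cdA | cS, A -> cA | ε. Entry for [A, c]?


For [A, c]: 'c' ∈ FIRST(cA)
Entry: A -> cA


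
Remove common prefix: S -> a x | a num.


Common prefix: 'a'
Factored: S -> a S', S' -> x | num


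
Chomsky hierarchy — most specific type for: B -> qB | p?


Right-linear: every RHS is a terminal or a terminal followed by one nonterminal
Classification: Type 3 (Regular)


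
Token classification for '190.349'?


Pattern: digits with a decimal point
Type: FLOAT_LITERAL


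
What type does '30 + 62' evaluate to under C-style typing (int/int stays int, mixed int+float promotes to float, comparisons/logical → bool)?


Operand types: int + int
Rule: mixed int/float promotes to float; int/int stays int
Result type: int


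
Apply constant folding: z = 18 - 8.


18 - 8 = 10 at compile time
Optimized: z = 10


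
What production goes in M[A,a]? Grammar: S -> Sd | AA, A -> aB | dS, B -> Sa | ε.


For [A, a]: 'a' ∈ FIRST(aB)
Entry: A -> aB


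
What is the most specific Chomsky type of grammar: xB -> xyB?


LHS has context (more than one symbol) and |LHS| ≤ |RHS|
Classification: Type 1 (Context-Sensitive)


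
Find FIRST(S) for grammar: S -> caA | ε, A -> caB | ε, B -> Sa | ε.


Per alternative of S: FIRST(caA) = {c}; FIRST(ε) = {ε}
FIRST(S) = {c, ε}


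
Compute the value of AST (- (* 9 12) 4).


Evaluate inner: (* 9 12) = 108
Evaluate root: (- 108 4) = 104
Result: 104


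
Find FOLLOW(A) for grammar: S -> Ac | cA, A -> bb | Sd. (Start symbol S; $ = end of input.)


$ ∈ FOLLOW(S). For each A -> αBβ: add FIRST(β)\{ε} to FOLLOW(B); if β nullable, add FOLLOW(A).
FOLLOW(A) = {$, c, d}


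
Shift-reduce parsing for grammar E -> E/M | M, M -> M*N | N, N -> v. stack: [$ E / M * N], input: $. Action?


handle 'M*N' on top
Action: reduce (M -> M*N)


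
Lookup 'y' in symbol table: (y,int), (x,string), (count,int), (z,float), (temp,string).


Lookup 'y' → type int


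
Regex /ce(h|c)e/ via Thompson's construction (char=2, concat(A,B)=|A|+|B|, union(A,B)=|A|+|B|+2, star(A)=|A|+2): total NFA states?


Syntax tree has 5 char leaf(s), 1 union(s), 0 star(s)
chars contribute 5×2 = 10; each union adds +2; each star adds +2
Total: 10 + 2 + 0 = 12 states


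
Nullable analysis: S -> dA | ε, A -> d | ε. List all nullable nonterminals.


A nonterminal is nullable iff some alternative derives ε (directly, or every symbol in it is nullable)
Nullable: {A, S}


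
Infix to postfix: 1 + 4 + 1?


Left to right (same or higher precedence on left)
Postfix: 1 4 + 1 +


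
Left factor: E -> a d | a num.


Common prefix: 'a'
Factored: E -> a E', E' -> d | num


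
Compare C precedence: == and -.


'-' is additive (level 9); '==' is equality (level 6)
Higher level binds tighter
'-' has higher precedence than '=='


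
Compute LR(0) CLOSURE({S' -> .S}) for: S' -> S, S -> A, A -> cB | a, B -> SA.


Start: S' -> .S
For each item with dot before a nonterminal B, add B -> .γ for every B-production
Closure: [S' -> .S, S -> .A, A -> .cB, A -> .a]


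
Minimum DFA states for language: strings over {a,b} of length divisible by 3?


Track length mod 3: states 0..2, accept at 0
Minimal DFA: 3 states


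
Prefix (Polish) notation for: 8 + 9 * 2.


'*' binds tighter: tree is (+ 8 (* 9 2))
Prefix: + 8 * 9 2


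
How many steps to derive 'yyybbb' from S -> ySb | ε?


Derivation: S => ySb => yySbb => yyySbbb => yyybbb
Steps: 4


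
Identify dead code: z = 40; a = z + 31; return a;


z is read by a's definition; a is returned
No dead code


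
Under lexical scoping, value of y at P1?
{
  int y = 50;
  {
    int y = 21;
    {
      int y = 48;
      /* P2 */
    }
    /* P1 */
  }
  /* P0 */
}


y declared in the same block as P1
y = 21


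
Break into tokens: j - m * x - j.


Scan left to right, longest-match per lexeme
Tokens: ID(j), OP(-), ID(m), OP(*), ID(x), OP(-), ID(j)


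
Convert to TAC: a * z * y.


Break into single-operator statements:
t1 = a * z
t2 = t1 * y


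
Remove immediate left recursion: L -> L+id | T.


Left-recursive alternatives: L+id; non-recursive: T
Introduce L': L -> TL', L' -> +idL' | ε


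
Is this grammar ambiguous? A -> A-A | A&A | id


'id-id&id' has two parse trees (no precedence encoded between - and &)
Ambiguous


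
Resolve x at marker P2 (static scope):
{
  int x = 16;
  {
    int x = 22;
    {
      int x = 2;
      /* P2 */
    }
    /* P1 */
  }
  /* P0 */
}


x declared in the same block as P2
x = 2


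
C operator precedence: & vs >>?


'>>' is shift (level 8); '&' is bitwise AND (level 5)
Higher level binds tighter
'>>' has higher precedence than '&'


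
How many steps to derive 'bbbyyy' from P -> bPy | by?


Derivation: P => bPy => bbPyy => bbbyyy
Steps: 3


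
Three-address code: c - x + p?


Break into single-operator statements:
t1 = c - x
t2 = t1 + p


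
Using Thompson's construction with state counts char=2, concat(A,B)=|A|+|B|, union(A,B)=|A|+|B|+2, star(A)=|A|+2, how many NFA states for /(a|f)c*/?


Syntax tree has 3 char leaf(s), 1 union(s), 1 star(s)
chars contribute 3×2 = 6; each union adds +2; each star adds +2
Total: 6 + 2 + 2 = 10 states


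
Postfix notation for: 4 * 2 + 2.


Left to right (same or higher precedence on left)
Postfix: 4 2 * 2 +


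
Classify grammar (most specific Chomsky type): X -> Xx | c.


Left-linear: every RHS is a terminal or one nonterminal followed by a terminal
Classification: Type 3 (Regular)


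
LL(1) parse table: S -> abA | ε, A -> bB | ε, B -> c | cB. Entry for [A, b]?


For [A, b]: 'b' ∈ FIRST(bB)
Entry: A -> bB


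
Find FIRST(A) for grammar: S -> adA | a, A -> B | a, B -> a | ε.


Per alternative of A: FIRST(B) = {a, ε}; FIRST(a) = {a}
FIRST(A) = {a, ε}


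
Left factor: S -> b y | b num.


Common prefix: 'b'
Factored: S -> b S', S' -> y | num


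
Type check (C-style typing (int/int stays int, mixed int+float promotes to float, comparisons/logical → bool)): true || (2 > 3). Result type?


Operand types: bool || bool
Rule: logical operators take bool operands and yield bool
Result type: bool


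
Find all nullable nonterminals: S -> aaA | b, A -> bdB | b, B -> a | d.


A nonterminal is nullable iff some alternative derives ε (directly, or every symbol in it is nullable)
Nullable: {}


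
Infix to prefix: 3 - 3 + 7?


left-to-right (same/higher precedence on left): tree is (+ (- 3 3) 7)
Prefix: + - 3 3 7


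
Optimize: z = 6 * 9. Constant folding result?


6 * 9 = 54 at compile time
Optimized: z = 54


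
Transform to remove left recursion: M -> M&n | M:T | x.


Left-recursive alternatives: M&n, M:T; non-recursive: x
Introduce M': M -> xM', M' -> &nM' | :TM' | ε


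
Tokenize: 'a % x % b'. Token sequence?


Scan left to right, longest-match per lexeme
Tokens: ID(a), OP(%), ID(x), OP(%), ID(b)


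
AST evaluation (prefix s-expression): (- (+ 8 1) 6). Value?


Evaluate inner: (+ 8 1) = 9
Evaluate root: (- 9 6) = 3
Result: 3


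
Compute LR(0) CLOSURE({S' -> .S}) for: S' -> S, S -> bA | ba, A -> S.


Start: S' -> .S
For each item with dot before a nonterminal B, add B -> .γ for every B-production
Closure: [S' -> .S, S -> .bA, S -> .ba]


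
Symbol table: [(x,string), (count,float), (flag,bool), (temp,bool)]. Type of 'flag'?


Lookup 'flag' → type bool


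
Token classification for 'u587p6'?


Pattern: letter/underscore followed by alphanumerics, not a keyword
Type: IDENTIFIER


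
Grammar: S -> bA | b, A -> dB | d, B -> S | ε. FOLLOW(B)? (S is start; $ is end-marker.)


$ ∈ FOLLOW(S). For each A -> αBβ: add FIRST(β)\{ε} to FOLLOW(B); if β nullable, add FOLLOW(A).
FOLLOW(B) = {$}


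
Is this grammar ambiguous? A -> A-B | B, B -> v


precedence layered via separate nonterminal B: deterministic
Unambiguous


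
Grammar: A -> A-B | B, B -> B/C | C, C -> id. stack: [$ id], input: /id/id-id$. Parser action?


'id' on top is the handle for C -> id
Action: reduce (C -> id)


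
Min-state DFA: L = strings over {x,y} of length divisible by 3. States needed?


Track length mod 3: states 0..2, accept at 0
Minimal DFA: 3 states


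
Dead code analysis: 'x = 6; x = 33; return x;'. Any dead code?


first assignment to x is overwritten before any read
Dead: 'x = 6'


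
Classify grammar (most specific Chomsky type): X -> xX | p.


Right-linear: every RHS is a terminal or a terminal followed by one nonterminal
Classification: Type 3 (Regular)


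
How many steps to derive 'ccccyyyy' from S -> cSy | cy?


Derivation: S => cSy => ccSyy => cccSyyy => ccccyyyy
Steps: 4


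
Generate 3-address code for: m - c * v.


Break into single-operator statements:
t1 = c * v
t2 = m - t1


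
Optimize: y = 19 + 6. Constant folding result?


19 + 6 = 25 at compile time
Optimized: y = 25


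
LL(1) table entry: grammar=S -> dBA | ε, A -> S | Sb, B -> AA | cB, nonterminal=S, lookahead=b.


For [S, b]: ε is nullable and 'b' ∈ FOLLOW(S)
Entry: S -> ε


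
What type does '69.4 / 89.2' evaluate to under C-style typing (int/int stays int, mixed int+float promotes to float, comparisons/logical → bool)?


Operand types: float / float
Rule: mixed int/float promotes to float; int/int stays int
Result type: float


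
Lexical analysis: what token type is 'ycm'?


Pattern: letter/underscore followed by alphanumerics, not a keyword
Type: IDENTIFIER


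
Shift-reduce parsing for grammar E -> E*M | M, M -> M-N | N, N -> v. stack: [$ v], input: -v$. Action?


'v' on top is the handle for N -> v
Action: reduce (N -> v)


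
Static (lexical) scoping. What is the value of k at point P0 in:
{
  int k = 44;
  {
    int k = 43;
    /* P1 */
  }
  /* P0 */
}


k declared in the same block as P0
k = 44


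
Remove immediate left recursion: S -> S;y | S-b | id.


Left-recursive alternatives: S;y, S-b; non-recursive: id
Introduce S': S -> idS', S' -> ;yS' | -bS' | ε


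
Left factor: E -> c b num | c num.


Common prefix: 'c'
Factored: E -> c E', E' -> b num | num


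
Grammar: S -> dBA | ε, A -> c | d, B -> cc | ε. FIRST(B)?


Per alternative of B: FIRST(cc) = {c}; FIRST(ε) = {ε}
FIRST(B) = {c, ε}


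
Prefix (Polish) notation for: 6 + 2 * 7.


'*' binds tighter: tree is (+ 6 (* 2 7))
Prefix: + 6 * 2 7


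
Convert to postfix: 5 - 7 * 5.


* has higher precedence, evaluate 7*5 first
Postfix: 5 7 5 * -


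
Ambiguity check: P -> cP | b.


right-linear, alternatives start with distinct terminals 'c' vs 'b': unique leftmost derivation
Unambiguous


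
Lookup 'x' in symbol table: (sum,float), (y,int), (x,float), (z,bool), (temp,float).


Lookup 'x' → type float


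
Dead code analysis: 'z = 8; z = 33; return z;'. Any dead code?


first assignment to z is overwritten before any read
Dead: 'z = 8'


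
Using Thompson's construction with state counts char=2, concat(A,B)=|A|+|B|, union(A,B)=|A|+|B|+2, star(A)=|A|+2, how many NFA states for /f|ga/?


Syntax tree has 3 char leaf(s), 1 union(s), 0 star(s)
chars contribute 3×2 = 6; each union adds +2; each star adds +2
Total: 6 + 2 + 0 = 8 states


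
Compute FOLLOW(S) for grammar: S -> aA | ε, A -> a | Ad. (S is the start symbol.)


$ ∈ FOLLOW(S). For each A -> αBβ: add FIRST(β)\{ε} to FOLLOW(B); if β nullable, add FOLLOW(A).
FOLLOW(S) = {$}


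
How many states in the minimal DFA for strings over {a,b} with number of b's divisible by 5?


Track (count of b) mod 5: states 0..4, accept at 0
Minimal DFA: 5 states


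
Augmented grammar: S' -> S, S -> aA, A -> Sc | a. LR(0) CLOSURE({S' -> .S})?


Start: S' -> .S
For each item with dot before a nonterminal B, add B -> .γ for every B-production
Closure: [S' -> .S, S -> .aA]


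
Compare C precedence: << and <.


'<<' is shift (level 8); '<' is relational (level 7)
Higher level binds tighter
'<<' has higher precedence than '<'


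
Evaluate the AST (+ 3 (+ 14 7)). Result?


Evaluate inner: (+ 14 7) = 21
Evaluate root: (+ 3 21) = 24
Result: 24


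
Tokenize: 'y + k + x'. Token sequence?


Scan left to right, longest-match per lexeme
Tokens: ID(y), OP(+), ID(k), OP(+), ID(x)


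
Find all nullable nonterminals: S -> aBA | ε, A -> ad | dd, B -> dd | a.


A nonterminal is nullable iff some alternative derives ε (directly, or every symbol in it is nullable)
Nullable: {S}


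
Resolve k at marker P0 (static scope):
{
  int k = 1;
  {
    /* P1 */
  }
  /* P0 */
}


k declared in the same block as P0
k = 1


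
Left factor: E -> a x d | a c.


Common prefix: 'a'
Factored: E -> a E', E' -> x d | c


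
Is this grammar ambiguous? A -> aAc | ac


balanced a^n…c^n: each string has a unique parse
Unambiguous


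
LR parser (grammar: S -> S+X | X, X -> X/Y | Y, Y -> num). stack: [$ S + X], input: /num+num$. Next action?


'/' can extend X; shift to build X -> X/Y
Action: shift


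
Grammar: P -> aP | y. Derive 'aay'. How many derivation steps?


Derivation: P => aP => aaP => aay
Steps: 3


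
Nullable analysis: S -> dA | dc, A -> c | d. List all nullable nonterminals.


A nonterminal is nullable iff some alternative derives ε (directly, or every symbol in it is nullable)
Nullable: {}


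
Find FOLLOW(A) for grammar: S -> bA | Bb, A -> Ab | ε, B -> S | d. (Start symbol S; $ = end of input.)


$ ∈ FOLLOW(S). For each A -> αBβ: add FIRST(β)\{ε} to FOLLOW(B); if β nullable, add FOLLOW(A).
FOLLOW(A) = {$, b}


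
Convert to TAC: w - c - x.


Break into single-operator statements:
t1 = w - c
t2 = t1 - x


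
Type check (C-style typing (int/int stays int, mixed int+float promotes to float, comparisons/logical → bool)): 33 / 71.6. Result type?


Operand types: int / float
Rule: mixed int/float promotes to float; int/int stays int
Result type: float


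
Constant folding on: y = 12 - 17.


12 - 17 = -5 at compile time
Optimized: y = -5


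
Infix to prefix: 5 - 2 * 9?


'*' binds tighter: tree is (- 5 (* 2 9))
Prefix: - 5 * 2 9


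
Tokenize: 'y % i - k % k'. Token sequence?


Scan left to right, longest-match per lexeme
Tokens: ID(y), OP(%), ID(i), OP(-), ID(k), OP(%), ID(k)


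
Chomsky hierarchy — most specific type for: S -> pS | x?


Right-linear: every RHS is a terminal or a terminal followed by one nonterminal
Classification: Type 3 (Regular)


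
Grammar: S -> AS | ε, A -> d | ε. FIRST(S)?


Per alternative of S: FIRST(AS) = {d, ε}; FIRST(ε) = {ε}
FIRST(S) = {d, ε}


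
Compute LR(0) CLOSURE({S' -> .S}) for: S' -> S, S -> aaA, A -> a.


Start: S' -> .S
For each item with dot before a nonterminal B, add B -> .γ for every B-production
Closure: [S' -> .S, S -> .aaA]


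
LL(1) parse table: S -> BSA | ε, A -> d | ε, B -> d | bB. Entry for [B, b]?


For [B, b]: 'b' ∈ FIRST(bB)
Entry: B -> bB


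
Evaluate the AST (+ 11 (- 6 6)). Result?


Evaluate inner: (- 6 6) = 0
Evaluate root: (+ 11 0) = 11
Result: 11


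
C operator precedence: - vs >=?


'-' is additive (level 9); '>=' is relational (level 7)
Higher level binds tighter
'-' has higher precedence than '>='


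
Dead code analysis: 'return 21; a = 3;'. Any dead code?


statement follows a return and is unreachable
Dead: 'a = 3'


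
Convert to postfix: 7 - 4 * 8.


* has higher precedence, evaluate 4*8 first
Postfix: 7 4 8 * -


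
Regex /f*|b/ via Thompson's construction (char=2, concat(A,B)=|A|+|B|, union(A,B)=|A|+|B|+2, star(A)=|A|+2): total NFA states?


Syntax tree has 2 char leaf(s), 1 union(s), 1 star(s)
chars contribute 2×2 = 4; each union adds +2; each star adds +2
Total: 4 + 2 + 2 = 8 states


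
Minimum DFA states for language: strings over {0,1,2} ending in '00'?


Track the longest suffix of input matching a prefix of '00': 3 classes (prefixes of length 0..2)
Minimal DFA: 3 states


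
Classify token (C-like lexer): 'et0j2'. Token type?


Pattern: letter/underscore followed by alphanumerics, not a keyword
Type: IDENTIFIER


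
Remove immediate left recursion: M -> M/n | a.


Left-recursive alternatives: M/n; non-recursive: a
Introduce M': M -> aM', M' -> /nM' | ε


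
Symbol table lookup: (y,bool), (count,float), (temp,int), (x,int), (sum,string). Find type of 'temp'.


Lookup 'temp' → type int


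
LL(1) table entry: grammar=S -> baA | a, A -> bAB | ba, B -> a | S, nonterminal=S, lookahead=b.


For [S, b]: 'b' ∈ FIRST(baA)
Entry: S -> baA


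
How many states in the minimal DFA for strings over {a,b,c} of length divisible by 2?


Track length mod 2: states 0..1, accept at 0
Minimal DFA: 2 states


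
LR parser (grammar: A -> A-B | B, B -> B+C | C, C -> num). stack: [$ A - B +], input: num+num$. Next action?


no handle; shift 'num'
Action: shift


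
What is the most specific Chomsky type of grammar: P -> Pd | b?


Left-linear: every RHS is a terminal or one nonterminal followed by a terminal
Classification: Type 3 (Regular)


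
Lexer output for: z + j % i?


Scan left to right, longest-match per lexeme
Tokens: ID(z), OP(+), ID(j), OP(%), ID(i)


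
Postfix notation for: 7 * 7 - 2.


Left to right (same or higher precedence on left)
Postfix: 7 7 * 2 -


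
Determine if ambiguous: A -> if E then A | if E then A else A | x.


dangling else: 'if E then if E then x else x' parses two ways
Ambiguous


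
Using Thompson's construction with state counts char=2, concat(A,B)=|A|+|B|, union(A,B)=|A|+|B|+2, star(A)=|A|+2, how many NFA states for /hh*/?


Syntax tree has 2 char leaf(s), 0 union(s), 1 star(s)
chars contribute 2×2 = 4; each union adds +2; each star adds +2
Total: 4 + 0 + 2 = 6 states


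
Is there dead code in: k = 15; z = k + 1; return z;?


k is read by z's definition; z is returned
No dead code


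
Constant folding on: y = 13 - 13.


13 - 13 = 0 at compile time
Optimized: y = 0


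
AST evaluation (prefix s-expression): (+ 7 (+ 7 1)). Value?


Evaluate inner: (+ 7 1) = 8
Evaluate root: (+ 7 8) = 15
Result: 15


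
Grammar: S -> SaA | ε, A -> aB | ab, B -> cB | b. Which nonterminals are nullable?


A nonterminal is nullable iff some alternative derives ε (directly, or every symbol in it is nullable)
Nullable: {S}


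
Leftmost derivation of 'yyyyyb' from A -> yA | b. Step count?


Derivation: A => yA => yyA => yyyA => yyyyA => yyyyyA => yyyyyb
Steps: 6


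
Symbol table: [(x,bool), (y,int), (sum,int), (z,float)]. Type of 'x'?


Lookup 'x' → type bool


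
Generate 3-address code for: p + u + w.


Break into single-operator statements:
t1 = p + u
t2 = t1 + w


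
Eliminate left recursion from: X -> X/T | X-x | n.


Left-recursive alternatives: X/T, X-x; non-recursive: n
Introduce X': X -> nX', X' -> /TX' | -xX' | ε


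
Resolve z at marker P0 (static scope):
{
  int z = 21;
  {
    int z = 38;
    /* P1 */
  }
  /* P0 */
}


z declared in the same block as P0
z = 21


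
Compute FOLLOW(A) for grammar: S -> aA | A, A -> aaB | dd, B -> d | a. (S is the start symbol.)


$ ∈ FOLLOW(S). For each A -> αBβ: add FIRST(β)\{ε} to FOLLOW(B); if β nullable, add FOLLOW(A).
FOLLOW(A) = {$}


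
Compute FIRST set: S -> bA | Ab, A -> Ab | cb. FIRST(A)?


Per alternative of A: FIRST(Ab) = {c}; FIRST(cb) = {c}
FIRST(A) = {c}


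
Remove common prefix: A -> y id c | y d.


Common prefix: 'y'
Factored: A -> y A', A' -> id c | d


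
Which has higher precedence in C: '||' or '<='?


'<=' is relational (level 7); '||' is logical OR (level 1)
Higher level binds tighter
'<=' has higher precedence than '||'


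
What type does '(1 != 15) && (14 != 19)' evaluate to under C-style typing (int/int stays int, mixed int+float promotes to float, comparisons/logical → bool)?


Operand types: bool && bool
Rule: logical operators take bool operands and yield bool
Result type: bool


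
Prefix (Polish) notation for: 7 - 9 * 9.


'*' binds tighter: tree is (- 7 (* 9 9))
Prefix: - 7 * 9 9


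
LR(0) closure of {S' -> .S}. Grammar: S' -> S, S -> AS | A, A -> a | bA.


Start: S' -> .S
For each item with dot before a nonterminal B, add B -> .γ for every B-production
Closure: [S' -> .S, S -> .AS, S -> .A, A -> .a, A -> .bA]


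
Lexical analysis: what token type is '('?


Pattern: delimiter/punctuation
Type: PUNCTUATION


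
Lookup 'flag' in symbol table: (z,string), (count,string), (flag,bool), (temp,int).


Lookup 'flag' → type bool


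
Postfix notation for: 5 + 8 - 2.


Left to right (same or higher precedence on left)
Postfix: 5 8 + 2 -


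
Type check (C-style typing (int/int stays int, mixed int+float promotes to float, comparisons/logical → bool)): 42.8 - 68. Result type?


Operand types: float - int
Rule: mixed int/float promotes to float; int/int stays int
Result type: float


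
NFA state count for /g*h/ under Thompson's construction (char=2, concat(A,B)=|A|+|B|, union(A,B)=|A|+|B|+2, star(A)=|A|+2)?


Syntax tree has 2 char leaf(s), 0 union(s), 1 star(s)
chars contribute 2×2 = 4; each union adds +2; each star adds +2
Total: 4 + 0 + 2 = 6 states


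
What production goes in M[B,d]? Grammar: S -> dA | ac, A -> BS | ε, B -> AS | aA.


For [B, d]: 'd' ∈ FIRST(AS)
Entry: B -> AS


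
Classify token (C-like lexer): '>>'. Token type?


Pattern: operator symbol
Type: OPERATOR
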